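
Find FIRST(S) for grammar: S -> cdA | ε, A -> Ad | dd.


Per alternative of S: FIRST(cdA) = {c}; FIRST(ε) = {ε}
FIRST(S) = {c, ε}


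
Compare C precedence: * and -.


'*' is multiplicative (level 10); '-' is additive (level 9)
Higher level binds tighter
'*' has higher precedence than '-'


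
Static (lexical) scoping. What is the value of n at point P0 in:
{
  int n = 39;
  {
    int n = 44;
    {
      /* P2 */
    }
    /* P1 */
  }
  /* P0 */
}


n declared in the same block as P0
n = 39


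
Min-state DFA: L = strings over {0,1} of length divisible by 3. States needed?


Track length mod 3: states 0..2, accept at 0
Minimal DFA: 3 states


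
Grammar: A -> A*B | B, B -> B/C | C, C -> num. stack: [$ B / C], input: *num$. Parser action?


handle 'B/C' on top
Action: reduce (B -> B/C)


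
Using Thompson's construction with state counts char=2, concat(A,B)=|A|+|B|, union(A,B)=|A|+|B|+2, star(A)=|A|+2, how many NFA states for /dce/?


Syntax tree has 3 char leaf(s), 0 union(s), 0 star(s)
chars contribute 3×2 = 6; each union adds +2; each star adds +2
Total: 6 + 0 + 0 = 6 states


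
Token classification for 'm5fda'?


Pattern: letter/underscore followed by alphanumerics, not a keyword
Type: IDENTIFIER


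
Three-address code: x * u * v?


Break into single-operator statements:
t1 = x * u
t2 = t1 * v


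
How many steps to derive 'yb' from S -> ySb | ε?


Derivation: S => ySb => yb
Steps: 2


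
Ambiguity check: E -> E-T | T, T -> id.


precedence layered via separate nonterminal T: deterministic
Unambiguous


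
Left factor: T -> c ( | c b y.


Common prefix: 'c'
Factored: T -> c T', T' -> ( | b y


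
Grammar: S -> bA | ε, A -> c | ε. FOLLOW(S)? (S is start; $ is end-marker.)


$ ∈ FOLLOW(S). For each A -> αBβ: add FIRST(β)\{ε} to FOLLOW(B); if β nullable, add FOLLOW(A).
FOLLOW(S) = {$}


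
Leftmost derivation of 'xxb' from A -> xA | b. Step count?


Derivation: A => xA => xxA => xxb
Steps: 3


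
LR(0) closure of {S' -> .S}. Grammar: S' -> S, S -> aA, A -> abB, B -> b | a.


Start: S' -> .S
For each item with dot before a nonterminal B, add B -> .γ for every B-production
Closure: [S' -> .S, S -> .aA]


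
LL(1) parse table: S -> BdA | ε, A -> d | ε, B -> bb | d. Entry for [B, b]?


For [B, b]: 'b' ∈ FIRST(bb)
Entry: B -> bb


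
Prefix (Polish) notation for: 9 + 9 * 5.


'*' binds tighter: tree is (+ 9 (* 9 5))
Prefix: + 9 * 9 5


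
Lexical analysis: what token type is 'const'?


Pattern: reserved word
Type: KEYWORD


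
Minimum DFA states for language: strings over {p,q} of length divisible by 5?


Track length mod 5: states 0..4, accept at 0
Minimal DFA: 5 states


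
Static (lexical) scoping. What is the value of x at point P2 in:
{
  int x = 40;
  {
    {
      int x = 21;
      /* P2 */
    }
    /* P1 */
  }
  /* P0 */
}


x declared in the same block as P2
x = 21


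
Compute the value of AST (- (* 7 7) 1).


Evaluate inner: (* 7 7) = 49
Evaluate root: (- 49 1) = 48
Result: 48


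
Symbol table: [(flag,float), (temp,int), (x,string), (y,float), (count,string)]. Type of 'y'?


Lookup 'y' → type float


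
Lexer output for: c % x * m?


Scan left to right, longest-match per lexeme
Tokens: ID(c), OP(%), ID(x), OP(*), ID(m)


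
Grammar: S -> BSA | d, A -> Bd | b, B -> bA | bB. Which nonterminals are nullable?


A nonterminal is nullable iff some alternative derives ε (directly, or every symbol in it is nullable)
Nullable: {}


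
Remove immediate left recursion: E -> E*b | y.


Left-recursive alternatives: E*b; non-recursive: y
Introduce E': E -> yE', E' -> *bE' | ε


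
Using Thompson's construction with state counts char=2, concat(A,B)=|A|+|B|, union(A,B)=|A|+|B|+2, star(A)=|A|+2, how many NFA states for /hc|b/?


Syntax tree has 3 char leaf(s), 1 union(s), 0 star(s)
chars contribute 3×2 = 6; each union adds +2; each star adds +2
Total: 6 + 2 + 0 = 8 states


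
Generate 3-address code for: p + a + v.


Break into single-operator statements:
t1 = p + a
t2 = t1 + v


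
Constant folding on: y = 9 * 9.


9 * 9 = 81 at compile time
Optimized: y = 81


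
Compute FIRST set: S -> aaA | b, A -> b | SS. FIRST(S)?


Per alternative of S: FIRST(aaA) = {a}; FIRST(b) = {b}
FIRST(S) = {a, b}


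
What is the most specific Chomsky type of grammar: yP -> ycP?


LHS has context (more than one symbol) and |LHS| ≤ |RHS|
Classification: Type 1 (Context-Sensitive)


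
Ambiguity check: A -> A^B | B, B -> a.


precedence layered via separate nonterminal B: deterministic
Unambiguous


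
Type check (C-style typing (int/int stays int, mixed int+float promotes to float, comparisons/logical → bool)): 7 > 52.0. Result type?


Operand types: int > float
Rule: comparison yields bool
Result type: bool


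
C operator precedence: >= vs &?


'>=' is relational (level 7); '&' is bitwise AND (level 5)
Higher level binds tighter
'>=' has higher precedence than '&'


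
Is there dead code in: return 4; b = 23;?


statement follows a return and is unreachable
Dead: 'b = 23'


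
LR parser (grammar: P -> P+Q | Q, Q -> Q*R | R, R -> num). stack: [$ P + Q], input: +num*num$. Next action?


handle 'P+Q' on top; lookahead ∈ FOLLOW(P) = {+, $}
Action: reduce (P -> P+Q)


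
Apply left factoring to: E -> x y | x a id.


Common prefix: 'x'
Factored: E -> x E', E' -> y | a id


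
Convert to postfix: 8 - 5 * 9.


* has higher precedence, evaluate 5*9 first
Postfix: 8 5 9 * -


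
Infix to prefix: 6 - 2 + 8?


left-to-right (same/higher precedence on left): tree is (+ (- 6 2) 8)
Prefix: + - 6 2 8


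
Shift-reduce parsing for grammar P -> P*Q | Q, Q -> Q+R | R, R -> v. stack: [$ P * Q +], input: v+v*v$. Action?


no handle; shift 'v'
Action: shift


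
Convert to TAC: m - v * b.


Break into single-operator statements:
t1 = v * b
t2 = m - t1


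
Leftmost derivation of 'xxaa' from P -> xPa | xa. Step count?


Derivation: P => xPa => xxaa
Steps: 2


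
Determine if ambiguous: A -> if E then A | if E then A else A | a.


dangling else: 'if E then if E then a else a' parses two ways
Ambiguous


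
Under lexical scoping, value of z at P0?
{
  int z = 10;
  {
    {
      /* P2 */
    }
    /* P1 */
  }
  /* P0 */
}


z declared in the same block as P0
z = 10


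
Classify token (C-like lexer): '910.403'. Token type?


Pattern: digits with a decimal point
Type: FLOAT_LITERAL


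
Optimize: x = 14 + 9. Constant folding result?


14 + 9 = 23 at compile time
Optimized: x = 23


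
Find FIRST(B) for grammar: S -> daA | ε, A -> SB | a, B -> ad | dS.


Per alternative of B: FIRST(ad) = {a}; FIRST(dS) = {d}
FIRST(B) = {a, d}


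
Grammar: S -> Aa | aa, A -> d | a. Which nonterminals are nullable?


A nonterminal is nullable iff some alternative derives ε (directly, or every symbol in it is nullable)
Nullable: {}


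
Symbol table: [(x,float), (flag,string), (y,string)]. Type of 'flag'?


Lookup 'flag' → type string


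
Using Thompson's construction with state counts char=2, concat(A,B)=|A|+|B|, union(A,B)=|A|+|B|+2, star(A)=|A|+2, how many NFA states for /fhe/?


Syntax tree has 3 char leaf(s), 0 union(s), 0 star(s)
chars contribute 3×2 = 6; each union adds +2; each star adds +2
Total: 6 + 0 + 0 = 6 states


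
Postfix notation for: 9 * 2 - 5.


Left to right (same or higher precedence on left)
Postfix: 9 2 * 5 -


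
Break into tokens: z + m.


Scan left to right, longest-match per lexeme
Tokens: ID(z), OP(+), ID(m)


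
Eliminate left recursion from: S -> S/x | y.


Left-recursive alternatives: S/x; non-recursive: y
Introduce S': S -> yS', S' -> /xS' | ε


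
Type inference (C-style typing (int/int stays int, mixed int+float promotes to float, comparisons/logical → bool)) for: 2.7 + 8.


Operand types: float + int
Rule: mixed int/float promotes to float; int/int stays int
Result type: float


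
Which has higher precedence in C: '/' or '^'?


'/' is multiplicative (level 10); '^' is bitwise XOR (level 4)
Higher level binds tighter
'/' has higher precedence than '^'


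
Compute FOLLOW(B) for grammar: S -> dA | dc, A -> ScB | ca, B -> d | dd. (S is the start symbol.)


$ ∈ FOLLOW(S). For each A -> αBβ: add FIRST(β)\{ε} to FOLLOW(B); if β nullable, add FOLLOW(A).
FOLLOW(B) = {$, c}


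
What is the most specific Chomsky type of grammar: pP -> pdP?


LHS has context (more than one symbol) and |LHS| ≤ |RHS|
Classification: Type 1 (Context-Sensitive)


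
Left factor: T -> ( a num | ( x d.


Common prefix: '('
Factored: T -> ( T', T' -> a num | x d


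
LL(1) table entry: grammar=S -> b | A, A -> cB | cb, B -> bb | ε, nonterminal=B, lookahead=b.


For [B, b]: 'b' ∈ FIRST(bb)
Entry: B -> bb


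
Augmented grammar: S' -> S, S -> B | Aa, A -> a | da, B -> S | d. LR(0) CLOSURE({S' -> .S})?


Start: S' -> .S
For each item with dot before a nonterminal B, add B -> .γ for every B-production
Closure: [S' -> .S, S -> .B, S -> .Aa, B -> .S, B -> .d, A -> .a, A -> .da]


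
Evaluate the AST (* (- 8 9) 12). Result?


Evaluate inner: (- 8 9) = -1
Evaluate root: (* -1 12) = -12
Result: -12


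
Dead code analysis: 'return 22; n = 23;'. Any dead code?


statement follows a return and is unreachable
Dead: 'n = 23'


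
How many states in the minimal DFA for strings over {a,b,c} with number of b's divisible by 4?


Track (count of b) mod 4: states 0..3, accept at 0
Minimal DFA: 4 states


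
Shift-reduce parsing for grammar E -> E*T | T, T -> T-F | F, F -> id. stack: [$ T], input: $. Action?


lookahead ∉ {-} so T won't extend; reduce E -> T
Action: reduce (E -> T)


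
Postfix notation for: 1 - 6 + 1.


Left to right (same or higher precedence on left)
Postfix: 1 6 - 1 +


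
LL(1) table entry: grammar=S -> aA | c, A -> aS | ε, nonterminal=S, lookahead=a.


For [S, a]: 'a' ∈ FIRST(aA)
Entry: S -> aA


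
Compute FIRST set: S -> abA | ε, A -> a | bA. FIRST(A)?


Per alternative of A: FIRST(a) = {a}; FIRST(bA) = {b}
FIRST(A) = {a, b}


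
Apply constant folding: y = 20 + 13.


20 + 13 = 33 at compile time
Optimized: y = 33


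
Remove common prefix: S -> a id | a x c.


Common prefix: 'a'
Factored: S -> a S', S' -> id | x c


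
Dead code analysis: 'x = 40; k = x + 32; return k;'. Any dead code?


x is read by k's definition; k is returned
No dead code


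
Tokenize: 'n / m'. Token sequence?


Scan left to right, longest-match per lexeme
Tokens: ID(n), OP(/), ID(m)


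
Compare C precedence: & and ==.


'==' is equality (level 6); '&' is bitwise AND (level 5)
Higher level binds tighter
'==' has higher precedence than '&'


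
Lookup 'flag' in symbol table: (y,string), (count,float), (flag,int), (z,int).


Lookup 'flag' → type int


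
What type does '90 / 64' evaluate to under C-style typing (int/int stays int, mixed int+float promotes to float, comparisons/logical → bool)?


Operand types: int / int
Rule: mixed int/float promotes to float; int/int stays int
Result type: int


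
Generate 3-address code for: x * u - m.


Break into single-operator statements:
t1 = x * u
t2 = t1 - m


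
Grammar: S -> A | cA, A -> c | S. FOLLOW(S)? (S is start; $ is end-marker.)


$ ∈ FOLLOW(S). For each A -> αBβ: add FIRST(β)\{ε} to FOLLOW(B); if β nullable, add FOLLOW(A).
FOLLOW(S) = {$}


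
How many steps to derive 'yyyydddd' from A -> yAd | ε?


Derivation: A => yAd => yyAdd => yyyAddd => yyyyAdddd => yyyydddd
Steps: 5


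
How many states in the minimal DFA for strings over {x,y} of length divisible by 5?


Track length mod 5: states 0..4, accept at 0
Minimal DFA: 5 states


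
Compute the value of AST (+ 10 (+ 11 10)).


Evaluate inner: (+ 11 10) = 21
Evaluate root: (+ 10 21) = 31
Result: 31


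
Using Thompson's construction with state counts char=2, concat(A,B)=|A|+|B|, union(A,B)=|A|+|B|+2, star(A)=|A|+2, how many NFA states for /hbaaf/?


Syntax tree has 5 char leaf(s), 0 union(s), 0 star(s)
chars contribute 5×2 = 10; each union adds +2; each star adds +2
Total: 10 + 0 + 0 = 10 states


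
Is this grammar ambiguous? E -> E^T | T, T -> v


precedence layered via separate nonterminal T: deterministic
Unambiguous


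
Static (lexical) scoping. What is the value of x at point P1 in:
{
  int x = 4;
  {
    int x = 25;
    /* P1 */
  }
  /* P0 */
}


x declared in the same block as P1
x = 25


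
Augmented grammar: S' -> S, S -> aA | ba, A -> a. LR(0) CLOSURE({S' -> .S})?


Start: S' -> .S
For each item with dot before a nonterminal B, add B -> .γ for every B-production
Closure: [S' -> .S, S -> .aA, S -> .ba]


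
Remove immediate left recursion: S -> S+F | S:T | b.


Left-recursive alternatives: S+F, S:T; non-recursive: b
Introduce S': S -> bS', S' -> +FS' | :TS' | ε


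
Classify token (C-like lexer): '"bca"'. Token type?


Pattern: double-quoted sequence
Type: STRING_LITERAL


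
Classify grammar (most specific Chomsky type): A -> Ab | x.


Left-linear: every RHS is a terminal or one nonterminal followed by a terminal
Classification: Type 3 (Regular)


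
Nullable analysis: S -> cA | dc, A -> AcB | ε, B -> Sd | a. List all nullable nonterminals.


A nonterminal is nullable iff some alternative derives ε (directly, or every symbol in it is nullable)
Nullable: {A}


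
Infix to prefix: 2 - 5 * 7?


'*' binds tighter: tree is (- 2 (* 5 7))
Prefix: - 2 * 5 7


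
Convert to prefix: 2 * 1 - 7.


left-to-right (same/higher precedence on left): tree is (- (* 2 1) 7)
Prefix: - * 2 1 7


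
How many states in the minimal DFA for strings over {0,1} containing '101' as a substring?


KMP-style automaton: 3 progress states + 1 absorbing accept = 4
Minimal DFA: 4 states


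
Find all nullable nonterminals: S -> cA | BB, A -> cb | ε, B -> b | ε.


A nonterminal is nullable iff some alternative derives ε (directly, or every symbol in it is nullable)
Nullable: {A, B, S}


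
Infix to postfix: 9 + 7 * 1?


* has higher precedence, evaluate 7*1 first
Postfix: 9 7 1 * +


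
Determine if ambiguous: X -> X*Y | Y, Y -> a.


precedence layered via separate nonterminal Y: deterministic
Unambiguous


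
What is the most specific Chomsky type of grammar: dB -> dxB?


LHS has context (more than one symbol) and |LHS| ≤ |RHS|
Classification: Type 1 (Context-Sensitive)


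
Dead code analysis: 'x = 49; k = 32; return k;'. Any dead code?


x is assigned but never read
Dead: 'x = 49'


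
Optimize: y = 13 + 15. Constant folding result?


13 + 15 = 28 at compile time
Optimized: y = 28


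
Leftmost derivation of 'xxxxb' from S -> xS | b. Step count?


Derivation: S => xS => xxS => xxxS => xxxxS => xxxxb
Steps: 5


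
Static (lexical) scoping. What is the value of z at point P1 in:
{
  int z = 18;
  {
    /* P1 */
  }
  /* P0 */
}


P1's block does not declare z; resolves to the enclosing declaration at depth 0
z = 18


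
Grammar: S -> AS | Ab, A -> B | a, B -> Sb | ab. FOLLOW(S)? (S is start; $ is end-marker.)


$ ∈ FOLLOW(S). For each A -> αBβ: add FIRST(β)\{ε} to FOLLOW(B); if β nullable, add FOLLOW(A).
FOLLOW(S) = {$, b}


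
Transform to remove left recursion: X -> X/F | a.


Left-recursive alternatives: X/F; non-recursive: a
Introduce X': X -> aX', X' -> /FX' | ε


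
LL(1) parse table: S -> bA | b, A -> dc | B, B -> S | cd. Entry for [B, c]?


For [B, c]: 'c' ∈ FIRST(cd)
Entry: B -> cd


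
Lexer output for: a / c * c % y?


Scan left to right, longest-match per lexeme
Tokens: ID(a), OP(/), ID(c), OP(*), ID(c), OP(%), ID(y)


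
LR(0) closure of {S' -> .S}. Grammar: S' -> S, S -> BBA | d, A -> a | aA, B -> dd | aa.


Start: S' -> .S
For each item with dot before a nonterminal B, add B -> .γ for every B-production
Closure: [S' -> .S, S -> .BBA, S -> .d, B -> .dd, B -> .aa]


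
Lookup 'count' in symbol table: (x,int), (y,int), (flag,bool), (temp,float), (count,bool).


Lookup 'count' → type bool


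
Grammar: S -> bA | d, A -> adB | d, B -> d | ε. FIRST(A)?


Per alternative of A: FIRST(adB) = {a}; FIRST(d) = {d}
FIRST(A) = {a, d}


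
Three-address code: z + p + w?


Break into single-operator statements:
t1 = z + p
t2 = t1 + w


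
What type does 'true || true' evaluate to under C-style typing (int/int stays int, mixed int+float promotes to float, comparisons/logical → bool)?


Operand types: bool || bool
Rule: logical operators take bool operands and yield bool
Result type: bool


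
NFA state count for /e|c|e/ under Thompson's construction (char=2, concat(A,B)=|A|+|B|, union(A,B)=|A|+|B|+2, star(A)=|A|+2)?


Syntax tree has 3 char leaf(s), 2 union(s), 0 star(s)
chars contribute 3×2 = 6; each union adds +2; each star adds +2
Total: 6 + 4 + 0 = 10 states


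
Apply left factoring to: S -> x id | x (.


Common prefix: 'x'
Factored: S -> x S', S' -> id | (


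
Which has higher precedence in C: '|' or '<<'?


'<<' is shift (level 8); '|' is bitwise OR (level 3)
Higher level binds tighter
'<<' has higher precedence than '|'


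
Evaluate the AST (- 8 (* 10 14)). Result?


Evaluate inner: (* 10 14) = 140
Evaluate root: (- 8 140) = -132
Result: -132


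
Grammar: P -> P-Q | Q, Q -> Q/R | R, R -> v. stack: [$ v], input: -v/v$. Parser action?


'v' on top is the handle for R -> v
Action: reduce (R -> v)


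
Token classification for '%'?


Pattern: operator symbol
Type: OPERATOR


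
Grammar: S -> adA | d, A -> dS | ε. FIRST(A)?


Per alternative of A: FIRST(dS) = {d}; FIRST(ε) = {ε}
FIRST(A) = {d, ε}


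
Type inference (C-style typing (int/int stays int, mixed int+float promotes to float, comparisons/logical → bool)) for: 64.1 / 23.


Operand types: float / int
Rule: mixed int/float promotes to float; int/int stays int
Result type: float


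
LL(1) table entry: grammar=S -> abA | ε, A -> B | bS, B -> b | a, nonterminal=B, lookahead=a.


For [B, a]: 'a' ∈ FIRST(a)
Entry: B -> a


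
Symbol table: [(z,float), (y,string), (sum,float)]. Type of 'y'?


Lookup 'y' → type string


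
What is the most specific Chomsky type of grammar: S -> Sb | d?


Left-linear: every RHS is a terminal or one nonterminal followed by a terminal
Classification: Type 3 (Regular)


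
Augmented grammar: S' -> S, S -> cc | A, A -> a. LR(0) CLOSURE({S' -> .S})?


Start: S' -> .S
For each item with dot before a nonterminal B, add B -> .γ for every B-production
Closure: [S' -> .S, S -> .cc, S -> .A, A -> .a]


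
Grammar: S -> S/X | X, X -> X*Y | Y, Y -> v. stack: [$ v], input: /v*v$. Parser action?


'v' on top is the handle for Y -> v
Action: reduce (Y -> v)


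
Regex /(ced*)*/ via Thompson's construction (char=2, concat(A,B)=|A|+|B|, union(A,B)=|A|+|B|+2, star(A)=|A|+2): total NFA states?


Syntax tree has 3 char leaf(s), 0 union(s), 2 star(s)
chars contribute 3×2 = 6; each union adds +2; each star adds +2
Total: 6 + 0 + 4 = 10 states


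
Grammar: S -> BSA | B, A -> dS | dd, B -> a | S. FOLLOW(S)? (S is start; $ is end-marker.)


$ ∈ FOLLOW(S). For each A -> αBβ: add FIRST(β)\{ε} to FOLLOW(B); if β nullable, add FOLLOW(A).
FOLLOW(S) = {$, a, d}


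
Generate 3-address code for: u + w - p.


Break into single-operator statements:
t1 = u + w
t2 = t1 - p


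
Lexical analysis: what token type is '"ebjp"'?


Pattern: double-quoted sequence
Type: STRING_LITERAL


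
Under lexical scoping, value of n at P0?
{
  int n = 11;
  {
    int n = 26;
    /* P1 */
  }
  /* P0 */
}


n declared in the same block as P0
n = 11


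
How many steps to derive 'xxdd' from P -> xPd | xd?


Derivation: P => xPd => xxdd
Steps: 2


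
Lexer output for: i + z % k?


Scan left to right, longest-match per lexeme
Tokens: ID(i), OP(+), ID(z), OP(%), ID(k)


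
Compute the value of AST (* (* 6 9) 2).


Evaluate inner: (* 6 9) = 54
Evaluate root: (* 54 2) = 108
Result: 108


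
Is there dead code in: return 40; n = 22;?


statement follows a return and is unreachable
Dead: 'n = 22'


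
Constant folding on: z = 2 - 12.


2 - 12 = -10 at compile time
Optimized: z = -10


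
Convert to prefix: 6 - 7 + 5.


left-to-right (same/higher precedence on left): tree is (+ (- 6 7) 5)
Prefix: + - 6 7 5


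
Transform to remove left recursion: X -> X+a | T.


Left-recursive alternatives: X+a; non-recursive: T
Introduce X': X -> TX', X' -> +aX' | ε


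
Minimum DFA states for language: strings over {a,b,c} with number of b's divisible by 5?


Track (count of b) mod 5: states 0..4, accept at 0
Minimal DFA: 5 states


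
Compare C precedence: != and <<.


'<<' is shift (level 8); '!=' is equality (level 6)
Higher level binds tighter
'<<' has higher precedence than '!='


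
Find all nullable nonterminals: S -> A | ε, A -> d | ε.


A nonterminal is nullable iff some alternative derives ε (directly, or every symbol in it is nullable)
Nullable: {A, S}


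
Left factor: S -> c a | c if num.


Common prefix: 'c'
Factored: S -> c S', S' -> a | if num


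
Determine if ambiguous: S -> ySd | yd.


balanced y^n…d^n: each string has a unique parse
Unambiguous


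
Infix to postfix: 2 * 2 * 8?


Left to right (same or higher precedence on left)
Postfix: 2 2 * 8 *


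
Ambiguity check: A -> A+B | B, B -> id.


precedence layered via separate nonterminal B: deterministic
Unambiguous


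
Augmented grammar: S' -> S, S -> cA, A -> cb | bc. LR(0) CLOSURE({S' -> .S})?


Start: S' -> .S
For each item with dot before a nonterminal B, add B -> .γ for every B-production
Closure: [S' -> .S, S -> .cA]


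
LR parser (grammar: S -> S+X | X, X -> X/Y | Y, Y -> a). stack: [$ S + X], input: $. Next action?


handle 'S+X' on top; lookahead ∈ FOLLOW(S) = {+, $}
Action: reduce (S -> S+X)


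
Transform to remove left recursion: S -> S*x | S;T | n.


Left-recursive alternatives: S*x, S;T; non-recursive: n
Introduce S': S -> nS', S' -> *xS' | ;TS' | ε


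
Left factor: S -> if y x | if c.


Common prefix: 'if'
Factored: S -> if S', S' -> y x | c


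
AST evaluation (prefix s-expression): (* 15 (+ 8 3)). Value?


Evaluate inner: (+ 8 3) = 11
Evaluate root: (* 15 11) = 165
Result: 165


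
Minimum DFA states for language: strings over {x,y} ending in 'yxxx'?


Track the longest suffix of input matching a prefix of 'yxxx': 5 classes (prefixes of length 0..4)
Minimal DFA: 5 states


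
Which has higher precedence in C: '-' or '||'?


'-' is additive (level 9); '||' is logical OR (level 1)
Higher level binds tighter
'-' has higher precedence than '||'


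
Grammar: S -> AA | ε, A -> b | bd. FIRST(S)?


Per alternative of S: FIRST(AA) = {b}; FIRST(ε) = {ε}
FIRST(S) = {b, ε}


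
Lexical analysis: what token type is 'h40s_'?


Pattern: letter/underscore followed by alphanumerics, not a keyword
Type: IDENTIFIER


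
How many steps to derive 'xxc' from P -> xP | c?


Derivation: P => xP => xxP => xxc
Steps: 3


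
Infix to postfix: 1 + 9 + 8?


Left to right (same or higher precedence on left)
Postfix: 1 9 + 8 +


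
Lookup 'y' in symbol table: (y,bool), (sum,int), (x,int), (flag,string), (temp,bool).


Lookup 'y' → type bool


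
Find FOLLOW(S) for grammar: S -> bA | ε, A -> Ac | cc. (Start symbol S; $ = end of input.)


$ ∈ FOLLOW(S). For each A -> αBβ: add FIRST(β)\{ε} to FOLLOW(B); if β nullable, add FOLLOW(A).
FOLLOW(S) = {$}


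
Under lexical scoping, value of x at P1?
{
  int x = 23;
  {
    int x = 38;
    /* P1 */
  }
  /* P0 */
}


x declared in the same block as P1
x = 38


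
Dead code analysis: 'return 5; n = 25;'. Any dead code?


statement follows a return and is unreachable
Dead: 'n = 25'


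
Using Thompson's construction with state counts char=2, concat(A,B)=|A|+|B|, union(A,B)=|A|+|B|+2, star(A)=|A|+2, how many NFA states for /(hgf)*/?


Syntax tree has 3 char leaf(s), 0 union(s), 1 star(s)
chars contribute 3×2 = 6; each union adds +2; each star adds +2
Total: 6 + 0 + 2 = 8 states


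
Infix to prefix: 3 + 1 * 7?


'*' binds tighter: tree is (+ 3 (* 1 7))
Prefix: + 3 * 1 7


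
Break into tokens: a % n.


Scan left to right, longest-match per lexeme
Tokens: ID(a), OP(%), ID(n)


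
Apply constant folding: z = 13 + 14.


13 + 14 = 27 at compile time
Optimized: z = 27


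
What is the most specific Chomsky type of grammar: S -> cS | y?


Right-linear: every RHS is a terminal or a terminal followed by one nonterminal
Classification: Type 3 (Regular)


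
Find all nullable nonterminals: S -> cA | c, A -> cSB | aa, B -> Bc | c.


A nonterminal is nullable iff some alternative derives ε (directly, or every symbol in it is nullable)
Nullable: {}


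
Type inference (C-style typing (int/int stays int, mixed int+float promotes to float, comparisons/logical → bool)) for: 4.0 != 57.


Operand types: float != int
Rule: comparison yields bool
Result type: bool


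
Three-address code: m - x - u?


Break into single-operator statements:
t1 = m - x
t2 = t1 - u


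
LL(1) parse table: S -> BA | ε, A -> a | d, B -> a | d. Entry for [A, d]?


For [A, d]: 'd' ∈ FIRST(d)
Entry: A -> d


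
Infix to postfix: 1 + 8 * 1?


* has higher precedence, evaluate 8*1 first
Postfix: 1 8 1 * +


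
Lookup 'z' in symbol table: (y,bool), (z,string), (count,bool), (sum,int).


Lookup 'z' → type string


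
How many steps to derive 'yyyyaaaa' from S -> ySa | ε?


Derivation: S => ySa => yySaa => yyySaaa => yyyySaaaa => yyyyaaaa
Steps: 5


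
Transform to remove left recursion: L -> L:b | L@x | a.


Left-recursive alternatives: L:b, L@x; non-recursive: a
Introduce L': L -> aL', L' -> :bL' | @xL' | ε


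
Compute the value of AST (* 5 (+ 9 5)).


Evaluate inner: (+ 9 5) = 14
Evaluate root: (* 5 14) = 70
Result: 70


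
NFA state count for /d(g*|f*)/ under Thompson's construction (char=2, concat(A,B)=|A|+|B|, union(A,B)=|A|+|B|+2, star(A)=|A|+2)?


Syntax tree has 3 char leaf(s), 1 union(s), 2 star(s)
chars contribute 3×2 = 6; each union adds +2; each star adds +2
Total: 6 + 2 + 4 = 12 states


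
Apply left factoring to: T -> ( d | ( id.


Common prefix: '('
Factored: T -> ( T', T' -> d | id


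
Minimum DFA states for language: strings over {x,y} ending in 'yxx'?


Track the longest suffix of input matching a prefix of 'yxx': 4 classes (prefixes of length 0..3)
Minimal DFA: 4 states


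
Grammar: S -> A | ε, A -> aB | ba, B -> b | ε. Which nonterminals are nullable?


A nonterminal is nullable iff some alternative derives ε (directly, or every symbol in it is nullable)
Nullable: {B, S}


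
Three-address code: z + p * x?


Break into single-operator statements:
t1 = p * x
t2 = z + t1


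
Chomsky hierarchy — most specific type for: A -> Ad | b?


Left-linear: every RHS is a terminal or one nonterminal followed by a terminal
Classification: Type 3 (Regular)


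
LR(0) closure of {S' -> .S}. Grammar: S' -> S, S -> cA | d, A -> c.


Start: S' -> .S
For each item with dot before a nonterminal B, add B -> .γ for every B-production
Closure: [S' -> .S, S -> .cA, S -> .d]


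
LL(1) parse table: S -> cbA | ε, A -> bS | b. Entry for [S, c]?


For [S, c]: 'c' ∈ FIRST(cbA)
Entry: S -> cbA


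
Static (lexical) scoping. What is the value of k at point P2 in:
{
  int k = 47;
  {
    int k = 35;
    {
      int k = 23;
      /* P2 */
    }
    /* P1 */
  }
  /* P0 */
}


k declared in the same block as P2
k = 23


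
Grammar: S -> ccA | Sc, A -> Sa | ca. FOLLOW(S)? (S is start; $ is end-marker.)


$ ∈ FOLLOW(S). For each A -> αBβ: add FIRST(β)\{ε} to FOLLOW(B); if β nullable, add FOLLOW(A).
FOLLOW(S) = {$, a, c}


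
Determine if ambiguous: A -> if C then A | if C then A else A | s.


dangling else: 'if C then if C then s else s' parses two ways
Ambiguous


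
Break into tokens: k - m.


Scan left to right, longest-match per lexeme
Tokens: ID(k), OP(-), ID(m)


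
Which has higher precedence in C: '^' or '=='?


'==' is equality (level 6); '^' is bitwise XOR (level 4)
Higher level binds tighter
'==' has higher precedence than '^'


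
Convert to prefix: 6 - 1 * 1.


'*' binds tighter: tree is (- 6 (* 1 1))
Prefix: - 6 * 1 1


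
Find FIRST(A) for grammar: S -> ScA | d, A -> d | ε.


Per alternative of A: FIRST(d) = {d}; FIRST(ε) = {ε}
FIRST(A) = {d, ε}


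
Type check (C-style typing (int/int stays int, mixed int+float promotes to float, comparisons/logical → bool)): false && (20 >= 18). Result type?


Operand types: bool && bool
Rule: logical operators take bool operands and yield bool
Result type: bool


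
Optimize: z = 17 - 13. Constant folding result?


17 - 13 = 4 at compile time
Optimized: z = 4


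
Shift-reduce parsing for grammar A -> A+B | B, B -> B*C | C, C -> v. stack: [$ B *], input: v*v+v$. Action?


no handle; shift 'v'
Action: shift


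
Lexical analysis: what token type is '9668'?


Pattern: digits only
Type: INTEGER_LITERAL


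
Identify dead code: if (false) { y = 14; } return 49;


condition is constant false, so the whole block is unreachable
Dead: 'if (false) { y = 14; }'


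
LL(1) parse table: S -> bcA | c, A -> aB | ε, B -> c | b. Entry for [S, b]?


For [S, b]: 'b' ∈ FIRST(bcA)
Entry: S -> bcA


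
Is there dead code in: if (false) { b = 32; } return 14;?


condition is constant false, so the whole block is unreachable
Dead: 'if (false) { b = 32; }'


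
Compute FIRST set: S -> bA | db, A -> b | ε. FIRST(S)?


Per alternative of S: FIRST(bA) = {b}; FIRST(db) = {d}
FIRST(S) = {b, d}


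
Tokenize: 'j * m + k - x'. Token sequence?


Scan left to right, longest-match per lexeme
Tokens: ID(j), OP(*), ID(m), OP(+), ID(k), OP(-), ID(x)


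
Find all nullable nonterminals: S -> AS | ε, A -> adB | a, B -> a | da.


A nonterminal is nullable iff some alternative derives ε (directly, or every symbol in it is nullable)
Nullable: {S}


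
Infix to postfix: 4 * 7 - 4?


Left to right (same or higher precedence on left)
Postfix: 4 7 * 4 -


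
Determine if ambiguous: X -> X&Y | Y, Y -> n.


precedence layered via separate nonterminal Y: deterministic
Unambiguous


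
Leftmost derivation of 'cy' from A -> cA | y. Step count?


Derivation: A => cA => cy
Steps: 2


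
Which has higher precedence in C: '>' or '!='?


'>' is relational (level 7); '!=' is equality (level 6)
Higher level binds tighter
'>' has higher precedence than '!='


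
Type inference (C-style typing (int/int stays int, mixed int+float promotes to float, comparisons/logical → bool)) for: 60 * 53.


Operand types: int * int
Rule: mixed int/float promotes to float; int/int stays int
Result type: int


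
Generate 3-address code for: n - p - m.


Break into single-operator statements:
t1 = n - p
t2 = t1 - m


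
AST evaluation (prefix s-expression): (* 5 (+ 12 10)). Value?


Evaluate inner: (+ 12 10) = 22
Evaluate root: (* 5 22) = 110
Result: 110


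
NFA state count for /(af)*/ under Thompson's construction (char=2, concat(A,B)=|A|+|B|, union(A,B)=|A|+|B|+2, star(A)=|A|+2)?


Syntax tree has 2 char leaf(s), 0 union(s), 1 star(s)
chars contribute 2×2 = 4; each union adds +2; each star adds +2
Total: 4 + 0 + 2 = 6 states


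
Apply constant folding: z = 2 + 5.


2 + 5 = 7 at compile time
Optimized: z = 7


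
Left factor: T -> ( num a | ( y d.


Common prefix: '('
Factored: T -> ( T', T' -> num a | y d


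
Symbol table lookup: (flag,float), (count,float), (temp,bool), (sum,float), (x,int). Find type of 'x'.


Lookup 'x' → type int


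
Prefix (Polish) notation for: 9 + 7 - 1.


left-to-right (same/higher precedence on left): tree is (- (+ 9 7) 1)
Prefix: - + 9 7 1


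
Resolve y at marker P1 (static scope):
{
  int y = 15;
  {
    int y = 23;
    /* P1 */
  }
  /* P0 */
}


y declared in the same block as P1
y = 23


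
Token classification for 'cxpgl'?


Pattern: letter/underscore followed by alphanumerics, not a keyword
Type: IDENTIFIER


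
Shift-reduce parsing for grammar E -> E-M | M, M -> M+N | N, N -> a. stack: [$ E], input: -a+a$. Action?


shift '-' to continue E -> E-M
Action: shift


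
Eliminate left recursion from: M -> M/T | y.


Left-recursive alternatives: M/T; non-recursive: y
Introduce M': M -> yM', M' -> /TM' | ε


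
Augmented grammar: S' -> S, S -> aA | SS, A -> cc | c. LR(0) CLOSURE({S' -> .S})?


Start: S' -> .S
For each item with dot before a nonterminal B, add B -> .γ for every B-production
Closure: [S' -> .S, S -> .aA, S -> .SS]


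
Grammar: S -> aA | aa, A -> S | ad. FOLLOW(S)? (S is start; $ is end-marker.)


$ ∈ FOLLOW(S). For each A -> αBβ: add FIRST(β)\{ε} to FOLLOW(B); if β nullable, add FOLLOW(A).
FOLLOW(S) = {$}


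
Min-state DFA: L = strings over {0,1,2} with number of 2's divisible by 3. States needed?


Track (count of 2) mod 3: states 0..2, accept at 0
Minimal DFA: 3 states


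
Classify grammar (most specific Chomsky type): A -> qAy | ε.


Single nonterminal LHS, but q^n y^n is not regular
Classification: Type 2 (Context-Free)


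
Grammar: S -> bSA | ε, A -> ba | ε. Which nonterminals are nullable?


A nonterminal is nullable iff some alternative derives ε (directly, or every symbol in it is nullable)
Nullable: {A, S}


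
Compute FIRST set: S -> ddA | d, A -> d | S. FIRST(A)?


Per alternative of A: FIRST(d) = {d}; FIRST(S) = {d}
FIRST(A) = {d}


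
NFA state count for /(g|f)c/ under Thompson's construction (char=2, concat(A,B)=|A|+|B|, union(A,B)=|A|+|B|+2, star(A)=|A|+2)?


Syntax tree has 3 char leaf(s), 1 union(s), 0 star(s)
chars contribute 3×2 = 6; each union adds +2; each star adds +2
Total: 6 + 2 + 0 = 8 states


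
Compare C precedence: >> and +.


'+' is additive (level 9); '>>' is shift (level 8)
Higher level binds tighter
'+' has higher precedence than '>>'


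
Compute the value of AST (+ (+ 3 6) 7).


Evaluate inner: (+ 3 6) = 9
Evaluate root: (+ 9 7) = 16
Result: 16


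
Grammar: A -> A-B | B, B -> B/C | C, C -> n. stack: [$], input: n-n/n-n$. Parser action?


no handle on stack; shift 'n'
Action: shift


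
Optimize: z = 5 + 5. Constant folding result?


5 + 5 = 10 at compile time
Optimized: z = 10


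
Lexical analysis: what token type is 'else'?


Pattern: reserved word
Type: KEYWORD


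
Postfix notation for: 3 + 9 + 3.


Left to right (same or higher precedence on left)
Postfix: 3 9 + 3 +


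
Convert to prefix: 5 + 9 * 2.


'*' binds tighter: tree is (+ 5 (* 9 2))
Prefix: + 5 * 9 2


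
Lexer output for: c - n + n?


Scan left to right, longest-match per lexeme
Tokens: ID(c), OP(-), ID(n), OP(+), ID(n)


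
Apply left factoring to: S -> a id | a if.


Common prefix: 'a'
Factored: S -> a S', S' -> id | if


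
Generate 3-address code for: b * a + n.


Break into single-operator statements:
t1 = b * a
t2 = t1 + n


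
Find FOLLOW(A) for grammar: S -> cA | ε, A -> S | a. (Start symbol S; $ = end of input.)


$ ∈ FOLLOW(S). For each A -> αBβ: add FIRST(β)\{ε} to FOLLOW(B); if β nullable, add FOLLOW(A).
FOLLOW(A) = {$}


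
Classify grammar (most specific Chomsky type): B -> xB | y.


Right-linear: every RHS is a terminal or a terminal followed by one nonterminal
Classification: Type 3 (Regular)


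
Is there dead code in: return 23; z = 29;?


statement follows a return and is unreachable
Dead: 'z = 29'


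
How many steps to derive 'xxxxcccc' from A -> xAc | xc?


Derivation: A => xAc => xxAcc => xxxAccc => xxxxcccc
Steps: 4


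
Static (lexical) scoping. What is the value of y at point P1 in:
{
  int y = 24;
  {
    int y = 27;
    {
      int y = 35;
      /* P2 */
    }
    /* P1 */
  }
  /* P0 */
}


y declared in the same block as P1
y = 27


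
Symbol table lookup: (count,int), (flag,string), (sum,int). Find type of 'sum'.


Lookup 'sum' → type int


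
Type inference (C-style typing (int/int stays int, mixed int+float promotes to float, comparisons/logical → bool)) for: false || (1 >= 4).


Operand types: bool || bool
Rule: logical operators take bool operands and yield bool
Result type: bool


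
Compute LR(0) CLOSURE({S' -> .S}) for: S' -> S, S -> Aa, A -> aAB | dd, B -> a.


Start: S' -> .S
For each item with dot before a nonterminal B, add B -> .γ for every B-production
Closure: [S' -> .S, S -> .Aa, A -> .aAB, A -> .dd]


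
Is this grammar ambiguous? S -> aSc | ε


balanced a^n…c^n: each string has a unique parse
Unambiguous


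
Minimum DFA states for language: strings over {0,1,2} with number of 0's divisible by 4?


Track (count of 0) mod 4: states 0..3, accept at 0
Minimal DFA: 4 states


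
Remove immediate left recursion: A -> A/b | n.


Left-recursive alternatives: A/b; non-recursive: n
Introduce A': A -> nA', A' -> /bA' | ε


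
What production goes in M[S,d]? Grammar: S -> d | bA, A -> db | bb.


For [S, d]: 'd' ∈ FIRST(d)
Entry: S -> d


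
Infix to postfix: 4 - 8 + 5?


Left to right (same or higher precedence on left)
Postfix: 4 8 - 5 +


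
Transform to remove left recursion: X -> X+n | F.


Left-recursive alternatives: X+n; non-recursive: F
Introduce X': X -> FX', X' -> +nX' | ε


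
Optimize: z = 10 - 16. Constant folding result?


10 - 16 = -6 at compile time
Optimized: z = -6


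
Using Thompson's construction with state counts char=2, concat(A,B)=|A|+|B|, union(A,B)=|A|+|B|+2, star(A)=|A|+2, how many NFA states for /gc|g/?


Syntax tree has 3 char leaf(s), 1 union(s), 0 star(s)
chars contribute 3×2 = 6; each union adds +2; each star adds +2
Total: 6 + 2 + 0 = 8 states


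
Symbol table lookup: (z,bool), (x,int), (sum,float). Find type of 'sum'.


Lookup 'sum' → type float


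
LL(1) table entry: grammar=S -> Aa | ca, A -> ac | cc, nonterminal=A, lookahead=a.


For [A, a]: 'a' ∈ FIRST(ac)
Entry: A -> ac


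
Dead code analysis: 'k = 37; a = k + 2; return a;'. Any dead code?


k is read by a's definition; a is returned
No dead code


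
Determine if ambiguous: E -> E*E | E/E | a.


'a*a/a' has two parse trees (no precedence encoded between * and /)
Ambiguous


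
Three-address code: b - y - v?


Break into single-operator statements:
t1 = b - y
t2 = t1 - v


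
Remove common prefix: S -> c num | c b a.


Common prefix: 'c'
Factored: S -> c S', S' -> num | b a


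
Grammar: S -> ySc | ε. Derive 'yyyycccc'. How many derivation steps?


Derivation: S => ySc => yyScc => yyySccc => yyyyScccc => yyyycccc
Steps: 5


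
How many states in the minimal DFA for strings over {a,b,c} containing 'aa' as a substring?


KMP-style automaton: 2 progress states + 1 absorbing accept = 3
Minimal DFA: 3 states


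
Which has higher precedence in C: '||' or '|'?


'|' is bitwise OR (level 3); '||' is logical OR (level 1)
Higher level binds tighter
'|' has higher precedence than '||'
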